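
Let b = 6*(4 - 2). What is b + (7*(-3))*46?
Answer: -954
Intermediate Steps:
b = 12 (b = 6*2 = 12)
b + (7*(-3))*46 = 12 + (7*(-3))*46 = 12 - 21*46 = 12 - 966 = -954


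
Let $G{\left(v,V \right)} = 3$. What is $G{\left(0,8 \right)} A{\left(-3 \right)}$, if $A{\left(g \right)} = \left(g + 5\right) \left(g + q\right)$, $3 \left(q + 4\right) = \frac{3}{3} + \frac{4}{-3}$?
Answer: $- \frac{128}{3} \approx -42.667$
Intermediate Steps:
$q = - \frac{37}{9}$ ($q = -4 + \frac{\frac{3}{3} + \frac{4}{-3}}{3} = -4 + \frac{3 \cdot \frac{1}{3} + 4 \left(- \frac{1}{3}\right)}{3} = -4 + \frac{1 - \frac{4}{3}}{3} = -4 + \frac{1}{3} \left(- \frac{1}{3}\right) = -4 - \frac{1}{9} = - \frac{37}{9} \approx -4.1111$)
$A{\left(g \right)} = \left(5 + g\right) \left(- \frac{37}{9} + g\right)$ ($A{\left(g \right)} = \left(g + 5\right) \left(g - \frac{37}{9}\right) = \left(5 + g\right) \left(- \frac{37}{9} + g\right)$)
$G{\left(0,8 \right)} A{\left(-3 \right)} = 3 \left(- \frac{185}{9} + \left(-3\right)^{2} + \frac{8}{9} \left(-3\right)\right) = 3 \left(- \frac{185}{9} + 9 - \frac{8}{3}\right) = 3 \left(- \frac{128}{9}\right) = - \frac{128}{3}$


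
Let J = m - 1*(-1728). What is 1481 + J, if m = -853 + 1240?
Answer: 3596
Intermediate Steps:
m = 387
J = 2115 (J = 387 - 1*(-1728) = 387 + 1728 = 2115)
1481 + J = 1481 + 2115 = 3596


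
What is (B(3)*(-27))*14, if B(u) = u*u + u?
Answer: -4536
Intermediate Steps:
B(u) = u + u² (B(u) = u² + u = u + u²)
(B(3)*(-27))*14 = ((3*(1 + 3))*(-27))*14 = ((3*4)*(-27))*14 = (12*(-27))*14 = -324*14 = -4536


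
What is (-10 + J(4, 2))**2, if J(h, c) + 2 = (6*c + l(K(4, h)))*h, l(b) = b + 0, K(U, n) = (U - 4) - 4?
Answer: 400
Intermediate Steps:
K(U, n) = -8 + U (K(U, n) = (-4 + U) - 4 = -8 + U)
l(b) = b
J(h, c) = -2 + h*(-4 + 6*c) (J(h, c) = -2 + (6*c + (-8 + 4))*h = -2 + (6*c - 4)*h = -2 + (-4 + 6*c)*h = -2 + h*(-4 + 6*c))
(-10 + J(4, 2))**2 = (-10 + (-2 - 4*4 + 6*2*4))**2 = (-10 + (-2 - 16 + 48))**2 = (-10 + 30)**2 = 20**2 = 400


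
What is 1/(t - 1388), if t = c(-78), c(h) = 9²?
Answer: -1/1307 ≈ -0.00076511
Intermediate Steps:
c(h) = 81
t = 81
1/(t - 1388) = 1/(81 - 1388) = 1/(-1307) = -1/1307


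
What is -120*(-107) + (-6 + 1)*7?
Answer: 12805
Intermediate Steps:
-120*(-107) + (-6 + 1)*7 = 12840 - 5*7 = 12840 - 35 = 12805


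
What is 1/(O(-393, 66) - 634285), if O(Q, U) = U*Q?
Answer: -1/660223 ≈ -1.5146e-6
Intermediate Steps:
O(Q, U) = Q*U
1/(O(-393, 66) - 634285) = 1/(-393*66 - 634285) = 1/(-25938 - 634285) = 1/(-660223) = -1/660223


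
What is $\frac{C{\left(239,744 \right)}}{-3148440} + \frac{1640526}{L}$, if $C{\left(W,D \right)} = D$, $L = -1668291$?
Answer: $- \frac{71754706777}{72951584945} \approx -0.98359$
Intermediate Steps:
$\frac{C{\left(239,744 \right)}}{-3148440} + \frac{1640526}{L} = \frac{744}{-3148440} + \frac{1640526}{-1668291} = 744 \left(- \frac{1}{3148440}\right) + 1640526 \left(- \frac{1}{1668291}\right) = - \frac{31}{131185} - \frac{546842}{556097} = - \frac{71754706777}{72951584945}$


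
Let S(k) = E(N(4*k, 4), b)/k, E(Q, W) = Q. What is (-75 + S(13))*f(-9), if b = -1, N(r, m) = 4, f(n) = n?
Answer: 8739/13 ≈ 672.23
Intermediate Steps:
S(k) = 4/k
(-75 + S(13))*f(-9) = (-75 + 4/13)*(-9) = -971/13*(-9) = 8739/13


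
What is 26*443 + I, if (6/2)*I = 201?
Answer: 11585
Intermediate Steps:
I = 67 (I = (1/3)*201 = 67)
26*443 + I = 26*443 + 67 = 11518 + 67 = 11585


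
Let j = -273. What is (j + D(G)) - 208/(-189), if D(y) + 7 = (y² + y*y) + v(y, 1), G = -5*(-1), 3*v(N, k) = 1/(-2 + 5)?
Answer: -43241/189 ≈ -228.79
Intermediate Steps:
v(N, k) = ⅑ (v(N, k) = 1/(3*(-2 + 5)) = (⅓)/3 = (⅓)*(⅓) = ⅑)
G = 5
D(y) = -62/9 + 2*y² (D(y) = -7 + ((y² + y*y) + ⅑) = -7 + ((y² + y²) + ⅑) = -7 + (2*y² + ⅑) = -7 + (⅑ + 2*y²) = -62/9 + 2*y²)
(j + D(G)) - 208/(-189) = (-273 + (-62/9 + 2*5²)) - 208/(-189) = (-273 + (-62/9 + 2*25)) - 208*(-1/189) = (-273 + (-62/9 + 50)) + 208/189 = (-273 + 388/9) + 208/189 = -2069/9 + 208/189 = -43241/189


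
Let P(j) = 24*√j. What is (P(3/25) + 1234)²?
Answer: 38070628/25 + 59232*√3/5 ≈ 1.5433e+6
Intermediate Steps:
(P(3/25) + 1234)² = (24*√(3/25) + 1234)² = (24*(√3/5) + 1234)² = (24*√3/5 + 1234)² = (1234 + 24*√3/5)²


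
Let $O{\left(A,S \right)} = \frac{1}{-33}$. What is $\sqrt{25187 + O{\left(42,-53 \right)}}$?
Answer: $\frac{\sqrt{27428610}}{33} \approx 158.7$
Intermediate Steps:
$O{\left(A,S \right)} = - \frac{1}{33}$
$\sqrt{25187 + O{\left(42,-53 \right)}} = \sqrt{25187 - \frac{1}{33}} = \sqrt{\frac{831170}{33}} = \frac{\sqrt{27428610}}{33}$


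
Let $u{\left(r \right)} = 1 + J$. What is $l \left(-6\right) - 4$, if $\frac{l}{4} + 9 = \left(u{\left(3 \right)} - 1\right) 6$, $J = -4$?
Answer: $788$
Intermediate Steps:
$u{\left(r \right)} = -3$ ($u{\left(r \right)} = 1 - 4 = -3$)
$l = -132$ ($l = -36 + 4 \left(-3 - 1\right) 6 = -36 + 4 \left(\left(-4\right) 6\right) = -36 + 4 \left(-24\right) = -36 - 96 = -132$)
$l \left(-6\right) - 4 = \left(-132\right) \left(-6\right) - 4 = 792 - 4 = 788$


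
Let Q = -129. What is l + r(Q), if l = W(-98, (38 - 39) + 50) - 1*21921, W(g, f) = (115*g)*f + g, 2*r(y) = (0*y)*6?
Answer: -574249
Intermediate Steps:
r(y) = 0 (r(y) = ((0*y)*6)/2 = (0*6)/2 = (½)*0 = 0)
W(g, f) = g + 115*f*g (W(g, f) = 115*f*g + g = g + 115*f*g)
l = -574249 (l = -98*(1 + 115*((38 - 39) + 50)) - 1*21921 = -98*(1 + 115*(-1 + 50)) - 21921 = -98*(1 + 115*49) - 21921 = -98*(1 + 5635) - 21921 = -98*5636 - 21921 = -552328 - 21921 = -574249)
l + r(Q) = -574249 + 0 = -574249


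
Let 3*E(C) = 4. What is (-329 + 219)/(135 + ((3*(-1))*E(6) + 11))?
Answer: -55/71 ≈ -0.77465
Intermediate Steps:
E(C) = 4/3 (E(C) = (1/3)*4 = 4/3)
(-329 + 219)/(135 + ((3*(-1))*E(6) + 11)) = (-329 + 219)/(135 + ((3*(-1))*(4/3) + 11)) = -110/(135 + (-3*4/3 + 11)) = -110/(135 + (-4 + 11)) = -110/(135 + 7) = -110/142 = -110*1/142 = -55/71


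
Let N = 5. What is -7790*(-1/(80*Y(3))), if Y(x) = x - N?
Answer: -779/16 ≈ -48.688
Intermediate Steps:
Y(x) = -5 + x (Y(x) = x - 1*5 = x - 5 = -5 + x)
-7790*(-1/(80*Y(3))) = -7790*(-1/(80*(-5 + 3))) = -7790/((-80*(-2))) = -7790/160 = -7790*1/160 = -779/16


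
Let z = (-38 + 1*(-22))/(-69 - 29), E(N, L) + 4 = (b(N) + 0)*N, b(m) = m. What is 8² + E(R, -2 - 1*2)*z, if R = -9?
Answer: 778/7 ≈ 111.14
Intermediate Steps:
E(N, L) = -4 + N² (E(N, L) = -4 + (N + 0)*N = -4 + N*N = -4 + N²)
z = 30/49 (z = (-38 - 22)/(-98) = -60*(-1/98) = 30/49 ≈ 0.61224)
8² + E(R, -2 - 1*2)*z = 8² + (-4 + (-9)²)*(30/49) = 64 + (-4 + 81)*(30/49) = 64 + 77*(30/49) = 64 + 330/7 = 778/7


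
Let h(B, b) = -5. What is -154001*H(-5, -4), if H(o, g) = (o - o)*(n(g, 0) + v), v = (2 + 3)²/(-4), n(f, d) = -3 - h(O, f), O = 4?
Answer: 0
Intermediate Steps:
n(f, d) = 2 (n(f, d) = -3 - 1*(-5) = -3 + 5 = 2)
v = -25/4 (v = 5²*(-¼) = 25*(-¼) = -25/4 ≈ -6.2500)
H(o, g) = 0 (H(o, g) = (o - o)*(2 - 25/4) = 0*(-17/4) = 0)
-154001*H(-5, -4) = -154001*0 = 0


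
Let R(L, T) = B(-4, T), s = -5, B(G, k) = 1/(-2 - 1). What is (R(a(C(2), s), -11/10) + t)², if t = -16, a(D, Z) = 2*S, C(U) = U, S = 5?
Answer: 2401/9 ≈ 266.78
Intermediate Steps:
B(G, k) = -⅓ (B(G, k) = 1/(-3) = -⅓)
a(D, Z) = 10 (a(D, Z) = 2*5 = 10)
R(L, T) = -⅓
(R(a(C(2), s), -11/10) + t)² = (-⅓ - 16)² = (-49/3)² = 2401/9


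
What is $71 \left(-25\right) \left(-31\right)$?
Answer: $55025$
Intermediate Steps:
$71 \left(-25\right) \left(-31\right) = \left(-1775\right) \left(-31\right) = 55025$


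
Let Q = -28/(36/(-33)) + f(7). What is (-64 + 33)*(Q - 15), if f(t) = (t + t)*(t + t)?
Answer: -19220/3 ≈ -6406.7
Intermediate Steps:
f(t) = 4*t² (f(t) = (2*t)*(2*t) = 4*t²)
Q = 665/3 (Q = -28/(36/(-33)) + 4*7² = -28/(36*(-1/33)) + 4*49 = -28/(-12/11) + 196 = -28*(-11/12) + 196 = 77/3 + 196 = 665/3 ≈ 221.67)
(-64 + 33)*(Q - 15) = (-64 + 33)*(665/3 - 15) = -31*620/3 = -19220/3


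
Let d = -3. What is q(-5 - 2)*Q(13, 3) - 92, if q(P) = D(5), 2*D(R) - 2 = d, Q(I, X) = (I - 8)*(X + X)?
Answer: -107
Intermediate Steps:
Q(I, X) = 2*X*(-8 + I) (Q(I, X) = (-8 + I)*(2*X) = 2*X*(-8 + I))
D(R) = -1/2 (D(R) = 1 + (1/2)*(-3) = 1 - 3/2 = -1/2)
q(P) = -1/2
q(-5 - 2)*Q(13, 3) - 92 = -3*(-8 + 13) - 92 = -3*5 - 92 = -1/2*30 - 92 = -15 - 92 = -107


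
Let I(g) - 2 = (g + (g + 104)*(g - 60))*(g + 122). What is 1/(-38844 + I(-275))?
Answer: -1/8761372 ≈ -1.1414e-7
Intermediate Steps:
I(g) = 2 + (122 + g)*(g + (-60 + g)*(104 + g)) (I(g) = 2 + (g + (g + 104)*(g - 60))*(g + 122) = 2 + (g + (104 + g)*(-60 + g))*(122 + g) = 2 + (g + (-60 + g)*(104 + g))*(122 + g) = 2 + (122 + g)*(g + (-60 + g)*(104 + g)))
1/(-38844 + I(-275)) = 1/(-38844 + (-761278 + (-275)³ - 750*(-275) + 167*(-275)²)) = 1/(-38844 + (-761278 - 20796875 + 206250 + 167*75625)) = 1/(-38844 + (-761278 - 20796875 + 206250 + 12629375)) = 1/(-38844 - 8722528) = 1/(-8761372) = -1/8761372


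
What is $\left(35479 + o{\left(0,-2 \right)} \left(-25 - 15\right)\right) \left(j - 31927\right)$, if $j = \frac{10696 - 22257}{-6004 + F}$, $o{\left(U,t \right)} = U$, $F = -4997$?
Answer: $- \frac{12460840928314}{11001} \approx -1.1327 \cdot 10^{9}$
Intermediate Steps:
$j = \frac{11561}{11001}$ ($j = \frac{10696 - 22257}{-6004 - 4997} = - \frac{11561}{-11001} = \left(-11561\right) \left(- \frac{1}{11001}\right) = \frac{11561}{11001} \approx 1.0509$)
$\left(35479 + o{\left(0,-2 \right)} \left(-25 - 15\right)\right) \left(j - 31927\right) = \left(35479 + 0 \left(-25 - 15\right)\right) \left(\frac{11561}{11001} - 31927\right) = \left(35479 + 0 \left(-40\right)\right) \left(\frac{11561}{11001} - 31927\right) = \left(35479 + 0\right) \left(- \frac{351217366}{11001}\right) = 35479 \left(- \frac{351217366}{11001}\right) = - \frac{12460840928314}{11001}$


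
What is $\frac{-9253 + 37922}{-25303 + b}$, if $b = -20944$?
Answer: $- \frac{28669}{46247} \approx -0.61991$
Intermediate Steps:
$\frac{-9253 + 37922}{-25303 + b} = \frac{-9253 + 37922}{-25303 - 20944} = \frac{28669}{-46247} = 28669 \left(- \frac{1}{46247}\right) = - \frac{28669}{46247}$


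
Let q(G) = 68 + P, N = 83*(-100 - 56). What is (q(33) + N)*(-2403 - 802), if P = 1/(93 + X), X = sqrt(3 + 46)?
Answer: 825607359/20 ≈ 4.1280e+7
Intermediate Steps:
X = 7 (X = sqrt(49) = 7)
N = -12948 (N = 83*(-156) = -12948)
P = 1/100 (P = 1/(93 + 7) = 1/100 ≈ 0.010000)
q(G) = 6801/100 (q(G) = 68 + 1/100 = 6801/100)
(q(33) + N)*(-2403 - 802) = (6801/100 - 12948)*(-2403 - 802) = -1287999/100*(-3205) = 825607359/20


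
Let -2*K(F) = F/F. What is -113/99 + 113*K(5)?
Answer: -11413/198 ≈ -57.641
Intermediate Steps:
K(F) = -1/2 (K(F) = -F/(2*F) = -1/2*1 = -1/2)
-113/99 + 113*K(5) = -113/99 + 113*(-1/2) = -113*1/99 - 113/2 = -113/99 - 113/2 = -11413/198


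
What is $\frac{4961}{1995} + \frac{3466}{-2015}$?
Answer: $\frac{616349}{803985} \approx 0.76662$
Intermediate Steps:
$\frac{4961}{1995} + \frac{3466}{-2015} = 4961 \cdot \frac{1}{1995} + 3466 \left(- \frac{1}{2015}\right) = \frac{4961}{1995} - \frac{3466}{2015} = \frac{616349}{803985}$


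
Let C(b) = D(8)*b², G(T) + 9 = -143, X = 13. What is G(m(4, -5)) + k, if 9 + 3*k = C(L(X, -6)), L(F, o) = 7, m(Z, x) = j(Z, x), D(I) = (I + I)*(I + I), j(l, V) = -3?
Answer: 12079/3 ≈ 4026.3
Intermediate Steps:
D(I) = 4*I² (D(I) = (2*I)*(2*I) = 4*I²)
m(Z, x) = -3
G(T) = -152 (G(T) = -9 - 143 = -152)
C(b) = 256*b² (C(b) = (4*8²)*b² = (4*64)*b² = 256*b²)
k = 12535/3 (k = -3 + (256*7²)/3 = -3 + (256*49)/3 = -3 + (⅓)*12544 = -3 + 12544/3 = 12535/3 ≈ 4178.3)
G(m(4, -5)) + k = -152 + 12535/3 = 12079/3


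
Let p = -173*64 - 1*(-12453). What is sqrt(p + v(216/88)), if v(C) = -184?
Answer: 3*sqrt(133) ≈ 34.598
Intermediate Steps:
p = 1381 (p = -11072 + 12453 = 1381)
sqrt(p + v(216/88)) = sqrt(1381 - 184) = sqrt(1197) = 3*sqrt(133)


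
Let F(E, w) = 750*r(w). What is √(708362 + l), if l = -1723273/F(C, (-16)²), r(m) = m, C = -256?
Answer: √4080113421810/2400 ≈ 841.64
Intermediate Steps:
F(E, w) = 750*w
l = -1723273/192000 (l = -1723273/(750*(-16)²) = -1723273/(750*256) = -1723273/192000 ≈ -8.9754)
√(708362 + l) = √(708362 - 1723273/192000) = √(136003780727/192000) = √4080113421810/2400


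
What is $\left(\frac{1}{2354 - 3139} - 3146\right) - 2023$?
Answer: $- \frac{4057666}{785} \approx -5169.0$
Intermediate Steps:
$\left(\frac{1}{2354 - 3139} - 3146\right) - 2023 = \left(\frac{1}{-785} - 3146\right) - 2023 = \left(- \frac{1}{785} - 3146\right) - 2023 = - \frac{2469611}{785} - 2023 = - \frac{4057666}{785}$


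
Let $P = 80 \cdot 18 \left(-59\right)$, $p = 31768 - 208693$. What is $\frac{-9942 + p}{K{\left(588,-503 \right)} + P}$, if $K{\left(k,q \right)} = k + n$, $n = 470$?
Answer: $\frac{186867}{83902} \approx 2.2272$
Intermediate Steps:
$K{\left(k,q \right)} = 470 + k$ ($K{\left(k,q \right)} = k + 470 = 470 + k$)
$p = -176925$ ($p = 31768 - 208693 = -176925$)
$P = -84960$ ($P = 1440 \left(-59\right) = -84960$)
$\frac{-9942 + p}{K{\left(588,-503 \right)} + P} = \frac{-9942 - 176925}{\left(470 + 588\right) - 84960} = - \frac{186867}{1058 - 84960} = - \frac{186867}{-83902} = \left(-186867\right) \left(- \frac{1}{83902}\right) = \frac{186867}{83902}$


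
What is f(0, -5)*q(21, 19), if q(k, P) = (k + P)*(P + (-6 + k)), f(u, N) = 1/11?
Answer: 1360/11 ≈ 123.64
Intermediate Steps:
f(u, N) = 1/11
q(k, P) = (P + k)*(-6 + P + k)
f(0, -5)*q(21, 19) = (19² + 21² - 6*19 - 6*21 + 2*19*21)/11 = (361 + 441 - 114 - 126 + 798)/11 = (1/11)*1360 = 1360/11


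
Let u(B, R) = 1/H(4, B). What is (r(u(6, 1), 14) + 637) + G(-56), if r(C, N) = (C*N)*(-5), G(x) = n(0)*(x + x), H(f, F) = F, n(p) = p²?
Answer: 1876/3 ≈ 625.33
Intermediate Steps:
u(B, R) = 1/B
G(x) = 0 (G(x) = 0²*(x + x) = 0*(2*x) = 0)
r(C, N) = -5*C*N
(r(u(6, 1), 14) + 637) + G(-56) = (-5*14/6 + 637) + 0 = (-5*⅙*14 + 637) + 0 = (-35/3 + 637) + 0 = 1876/3 + 0 = 1876/3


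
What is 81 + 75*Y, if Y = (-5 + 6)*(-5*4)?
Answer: -1419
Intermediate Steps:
Y = -20 (Y = 1*(-20) = -20)
81 + 75*Y = 81 + 75*(-20) = 81 - 1500 = -1419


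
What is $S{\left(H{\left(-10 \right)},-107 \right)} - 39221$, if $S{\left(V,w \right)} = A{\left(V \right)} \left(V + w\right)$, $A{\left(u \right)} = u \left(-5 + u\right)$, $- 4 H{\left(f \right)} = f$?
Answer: $- \frac{308543}{8} \approx -38568.0$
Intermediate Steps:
$H{\left(f \right)} = - \frac{f}{4}$
$S{\left(V,w \right)} = V \left(-5 + V\right) \left(V + w\right)$
$S{\left(H{\left(-10 \right)},-107 \right)} - 39221 = \left(- \frac{1}{4}\right) \left(-10\right) \left(-5 - - \frac{5}{2}\right) \left(\left(- \frac{1}{4}\right) \left(-10\right) - 107\right) - 39221 = \frac{5 \left(-5 + \frac{5}{2}\right) \left(\frac{5}{2} - 107\right)}{2} - 39221 = \frac{5}{2} \left(- \frac{5}{2}\right) \left(- \frac{209}{2}\right) - 39221 = \frac{5225}{8} - 39221 = - \frac{308543}{8}$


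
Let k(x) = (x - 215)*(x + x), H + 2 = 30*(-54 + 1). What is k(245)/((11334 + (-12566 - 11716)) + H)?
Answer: -735/727 ≈ -1.0110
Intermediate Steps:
H = -1592 (H = -2 + 30*(-54 + 1) = -2 + 30*(-53) = -2 - 1590 = -1592)
k(x) = 2*x*(-215 + x) (k(x) = (-215 + x)*(2*x) = 2*x*(-215 + x))
k(245)/((11334 + (-12566 - 11716)) + H) = (2*245*(-215 + 245))/((11334 + (-12566 - 11716)) - 1592) = (2*245*30)/((11334 - 24282) - 1592) = 14700/(-12948 - 1592) = 14700/(-14540) = 14700*(-1/14540) = -735/727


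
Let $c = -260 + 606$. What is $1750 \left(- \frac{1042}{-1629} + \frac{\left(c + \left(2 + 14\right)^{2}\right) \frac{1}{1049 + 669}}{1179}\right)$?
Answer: $\frac{22810219250}{20367749} \approx 1119.9$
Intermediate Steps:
$c = 346$
$1750 \left(- \frac{1042}{-1629} + \frac{\left(c + \left(2 + 14\right)^{2}\right) \frac{1}{1049 + 669}}{1179}\right) = 1750 \left(- \frac{1042}{-1629} + \frac{\left(346 + \left(2 + 14\right)^{2}\right) \frac{1}{1049 + 669}}{1179}\right) = 1750 \left(\left(-1042\right) \left(- \frac{1}{1629}\right) + \frac{346 + 16^{2}}{1718} \cdot \frac{1}{1179}\right) = 1750 \left(\frac{1042}{1629} + \left(346 + 256\right) \frac{1}{1718} \cdot \frac{1}{1179}\right) = 1750 \left(\frac{1042}{1629} + 602 \cdot \frac{1}{1718} \cdot \frac{1}{1179}\right) = 1750 \left(\frac{1042}{1629} + \frac{301}{859} \cdot \frac{1}{1179}\right) = 1750 \left(\frac{1042}{1629} + \frac{301}{1012761}\right) = 1750 \cdot \frac{13034411}{20367749} = \frac{22810219250}{20367749}$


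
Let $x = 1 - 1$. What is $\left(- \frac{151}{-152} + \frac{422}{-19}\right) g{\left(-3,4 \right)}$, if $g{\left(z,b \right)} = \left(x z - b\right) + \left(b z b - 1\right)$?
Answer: $\frac{170925}{152} \approx 1124.5$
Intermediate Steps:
$x = 0$ ($x = 1 - 1 = 0$)
$g{\left(z,b \right)} = -1 - b + z b^{2}$ ($g{\left(z,b \right)} = \left(0 z - b\right) + \left(b z b - 1\right) = \left(0 - b\right) + \left(z b^{2} - 1\right) = - b + \left(-1 + z b^{2}\right) = -1 - b + z b^{2}$)
$\left(- \frac{151}{-152} + \frac{422}{-19}\right) g{\left(-3,4 \right)} = \left(- \frac{151}{-152} + \frac{422}{-19}\right) \left(-1 - 4 - 3 \cdot 4^{2}\right) = \left(\left(-151\right) \left(- \frac{1}{152}\right) + 422 \left(- \frac{1}{19}\right)\right) \left(-1 - 4 - 48\right) = \left(\frac{151}{152} - \frac{422}{19}\right) \left(-1 - 4 - 48\right) = \left(- \frac{3225}{152}\right) \left(-53\right) = \frac{170925}{152}$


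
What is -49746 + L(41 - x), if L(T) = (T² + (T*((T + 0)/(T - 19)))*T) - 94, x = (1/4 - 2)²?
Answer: -1765350265/38784 ≈ -45518.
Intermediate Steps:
x = 49/16 (x = (1*(¼) - 2)² = (¼ - 2)² = (-7/4)² = 49/16 ≈ 3.0625)
L(T) = -94 + T² + T³/(-19 + T) (L(T) = (T² + (T*(T/(-19 + T)))*T) - 94 = (T² + (T²/(-19 + T))*T) - 94 = (T² + T³/(-19 + T)) - 94 = -94 + T² + T³/(-19 + T))
-49746 + L(41 - x) = -49746 + (1786 - 94*(41 - 1*49/16) - 19*(41 - 1*49/16)² + 2*(41 - 1*49/16)³)/(-19 + (41 - 1*49/16)) = -49746 + (1786 - 94*(41 - 49/16) - 19*(41 - 49/16)² + 2*(41 - 49/16)³)/(-19 + (41 - 49/16)) = -49746 + (1786 - 94*607/16 - 19*(607/16)² + 2*(607/16)³)/(-19 + 607/16) = -49746 + (1786 - 28529/8 - 19*368449/256 + 2*(223648543/4096))/(303/16) = -49746 + 16*(1786 - 28529/8 - 7000531/256 + 223648543/2048)/303 = -49746 + (16/303)*(163998599/2048) = -49746 + 163998599/38784 = -1765350265/38784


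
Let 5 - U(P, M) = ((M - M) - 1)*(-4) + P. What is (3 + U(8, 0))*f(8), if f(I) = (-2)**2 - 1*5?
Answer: 4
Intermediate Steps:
f(I) = -1 (f(I) = 4 - 5 = -1)
U(P, M) = 1 - P (U(P, M) = 5 - (((M - M) - 1)*(-4) + P) = 5 - ((0 - 1)*(-4) + P) = 5 - (-1*(-4) + P) = 5 - (4 + P) = 5 + (-4 - P) = 1 - P)
(3 + U(8, 0))*f(8) = (3 + (1 - 1*8))*(-1) = (3 + (1 - 8))*(-1) = (3 - 7)*(-1) = -4*(-1) = 4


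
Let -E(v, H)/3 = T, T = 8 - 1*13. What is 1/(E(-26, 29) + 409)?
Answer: 1/424 ≈ 0.0023585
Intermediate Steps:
T = -5 (T = 8 - 13 = -5)
E(v, H) = 15 (E(v, H) = -3*(-5) = 15)
1/(E(-26, 29) + 409) = 1/(15 + 409) = 1/424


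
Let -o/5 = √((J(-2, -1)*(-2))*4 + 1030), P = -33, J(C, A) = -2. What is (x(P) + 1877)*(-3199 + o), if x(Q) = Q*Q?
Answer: -9488234 - 14830*√1046 ≈ -9.9679e+6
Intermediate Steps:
x(Q) = Q²
o = -5*√1046 (o = -5*√(-2*(-2)*4 + 1030) = -5*√(4*4 + 1030) = -5*√(16 + 1030) = -5*√1046 ≈ -161.71)
(x(P) + 1877)*(-3199 + o) = ((-33)² + 1877)*(-3199 - 5*√1046) = (1089 + 1877)*(-3199 - 5*√1046) = 2966*(-3199 - 5*√1046) = -9488234 - 14830*√1046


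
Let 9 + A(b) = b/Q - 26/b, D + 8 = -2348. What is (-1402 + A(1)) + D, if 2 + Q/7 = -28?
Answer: -796531/210 ≈ -3793.0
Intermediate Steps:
D = -2356 (D = -8 - 2348 = -2356)
Q = -210 (Q = -14 + 7*(-28) = -14 - 196 = -210)
A(b) = -9 - 26/b - b/210 (A(b) = -9 + (b/(-210) - 26/b) = -9 + (b*(-1/210) - 26/b) = -9 + (-b/210 - 26/b) = -9 + (-26/b - b/210) = -9 - 26/b - b/210)
(-1402 + A(1)) + D = (-1402 + (-9 - 26/1 - 1/210*1)) - 2356 = (-1402 + (-9 - 26*1 - 1/210)) - 2356 = (-1402 + (-9 - 26 - 1/210)) - 2356 = (-1402 - 7351/210) - 2356 = -301771/210 - 2356 = -796531/210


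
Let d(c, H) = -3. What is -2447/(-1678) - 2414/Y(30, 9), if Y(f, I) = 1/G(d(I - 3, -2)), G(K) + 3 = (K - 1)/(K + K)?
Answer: 28362185/5034 ≈ 5634.1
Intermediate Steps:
G(K) = -3 + (-1 + K)/(2*K) (G(K) = -3 + (K - 1)/(K + K) = -3 + (-1 + K)/((2*K)) = -3 + (-1 + K)*(1/(2*K)) = -3 + (-1 + K)/(2*K))
Y(f, I) = -3/7 (Y(f, I) = 1/((½)*(-1 - 5*(-3))/(-3)) = 1/((½)*(-⅓)*(-1 + 15)) = 1/((½)*(-⅓)*14) = 1/(-7/3) = -3/7)
-2447/(-1678) - 2414/Y(30, 9) = -2447/(-1678) - 2414/(-3/7) = -2447*(-1/1678) - 2414*(-7/3) = 2447/1678 + 16898/3 = 28362185/5034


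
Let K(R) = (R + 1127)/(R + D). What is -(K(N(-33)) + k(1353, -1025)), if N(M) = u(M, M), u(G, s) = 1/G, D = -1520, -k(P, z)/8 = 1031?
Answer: 413765118/50161 ≈ 8248.7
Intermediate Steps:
k(P, z) = -8248 (k(P, z) = -8*1031 = -8248)
N(M) = 1/M
K(R) = (1127 + R)/(-1520 + R) (K(R) = (R + 1127)/(R - 1520) = (1127 + R)/(-1520 + R))
-(K(N(-33)) + k(1353, -1025)) = -((1127 + 1/(-33))/(-1520 + 1/(-33)) - 8248) = -((1127 - 1/33)/(-1520 - 1/33) - 8248) = -((37190/33)/(-50161/33) - 8248) = -(-33/50161*37190/33 - 8248) = -(-37190/50161 - 8248) = -1*(-413765118/50161) = 413765118/50161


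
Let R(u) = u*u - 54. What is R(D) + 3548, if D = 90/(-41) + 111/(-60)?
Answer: 2360368089/672400 ≈ 3510.4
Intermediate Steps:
D = -3317/820 (D = 90*(-1/41) + 111*(-1/60) = -90/41 - 37/20 = -3317/820 ≈ -4.0451)
R(u) = -54 + u² (R(u) = u² - 54 = -54 + u²)
R(D) + 3548 = (-54 + (-3317/820)²) + 3548 = (-54 + 11002489/672400) + 3548 = -25307111/672400 + 3548 = 2360368089/672400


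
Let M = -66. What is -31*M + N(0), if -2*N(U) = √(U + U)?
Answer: 2046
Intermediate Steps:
N(U) = -√2*√U/2 (N(U) = -√(U + U)/2 = -√2*√U/2)
-31*M + N(0) = -31*(-66) - √2*√0/2 = 2046 - ½*√2*0 = 2046 + 0 = 2046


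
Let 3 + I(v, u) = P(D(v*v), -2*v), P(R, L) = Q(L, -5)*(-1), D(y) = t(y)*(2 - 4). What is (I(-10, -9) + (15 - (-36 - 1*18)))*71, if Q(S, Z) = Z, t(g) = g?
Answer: 5041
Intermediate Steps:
D(y) = -2*y (D(y) = y*(2 - 4) = y*(-2) = -2*y)
P(R, L) = 5 (P(R, L) = -5*(-1) = 5)
I(v, u) = 2 (I(v, u) = -3 + 5 = 2)
(I(-10, -9) + (15 - (-36 - 1*18)))*71 = (2 + (15 - (-36 - 1*18)))*71 = (2 + (15 - (-36 - 18)))*71 = (2 + (15 - 1*(-54)))*71 = (2 + (15 + 54))*71 = (2 + 69)*71 = 71*71 = 5041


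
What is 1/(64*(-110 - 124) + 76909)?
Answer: 1/61933 ≈ 1.6146e-5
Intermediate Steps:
1/(64*(-110 - 124) + 76909) = 1/(64*(-234) + 76909) = 1/(-14976 + 76909) = 1/61933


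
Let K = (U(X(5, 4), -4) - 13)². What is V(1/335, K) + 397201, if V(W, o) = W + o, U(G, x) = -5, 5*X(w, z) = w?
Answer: 133170876/335 ≈ 3.9753e+5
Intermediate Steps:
X(w, z) = w/5
K = 324 (K = (-5 - 13)² = (-18)² = 324)
V(1/335, K) + 397201 = (1/335 + 324) + 397201 = 108541/335 + 397201 = 133170876/335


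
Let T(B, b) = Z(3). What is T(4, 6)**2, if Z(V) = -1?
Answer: 1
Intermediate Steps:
T(B, b) = -1
T(4, 6)**2 = (-1)**2 = 1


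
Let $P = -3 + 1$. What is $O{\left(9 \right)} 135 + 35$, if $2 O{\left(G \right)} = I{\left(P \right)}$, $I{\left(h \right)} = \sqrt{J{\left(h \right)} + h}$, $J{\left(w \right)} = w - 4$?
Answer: $35 + 135 i \sqrt{2} \approx 35.0 + 190.92 i$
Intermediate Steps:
$J{\left(w \right)} = -4 + w$
$P = -2$
$I{\left(h \right)} = \sqrt{-4 + 2 h}$ ($I{\left(h \right)} = \sqrt{\left(-4 + h\right) + h} = \sqrt{-4 + 2 h}$)
$O{\left(G \right)} = i \sqrt{2}$ ($O{\left(G \right)} = \frac{\sqrt{-4 + 2 \left(-2\right)}}{2} = \frac{\sqrt{-4 - 4}}{2} = \frac{\sqrt{-8}}{2} = \frac{2 i \sqrt{2}}{2} = i \sqrt{2}$)
$O{\left(9 \right)} 135 + 35 = i \sqrt{2} \cdot 135 + 35 = 135 i \sqrt{2} + 35 = 35 + 135 i \sqrt{2}$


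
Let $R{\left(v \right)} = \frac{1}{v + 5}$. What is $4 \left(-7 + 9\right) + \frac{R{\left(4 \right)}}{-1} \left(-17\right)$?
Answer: $\frac{89}{9} \approx 9.8889$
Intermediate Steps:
$R{\left(v \right)} = \frac{1}{5 + v}$
$4 \left(-7 + 9\right) + \frac{R{\left(4 \right)}}{-1} \left(-17\right) = 4 \left(-7 + 9\right) + \frac{1}{\left(5 + 4\right) \left(-1\right)} \left(-17\right) = 4 \cdot 2 + \frac{1}{9} \left(-1\right) \left(-17\right) = 8 + \frac{1}{9} \left(-1\right) \left(-17\right) = 8 - - \frac{17}{9} = 8 + \frac{17}{9} = \frac{89}{9}$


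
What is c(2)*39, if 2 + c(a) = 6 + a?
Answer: 234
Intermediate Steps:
c(a) = 4 + a (c(a) = -2 + (6 + a) = 4 + a)
c(2)*39 = (4 + 2)*39 = 6*39 = 234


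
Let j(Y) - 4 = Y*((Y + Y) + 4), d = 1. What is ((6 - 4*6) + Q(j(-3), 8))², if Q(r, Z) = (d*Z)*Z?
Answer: 2116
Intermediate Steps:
j(Y) = 4 + Y*(4 + 2*Y) (j(Y) = 4 + Y*((Y + Y) + 4) = 4 + Y*(2*Y + 4) = 4 + Y*(4 + 2*Y))
Q(r, Z) = Z² (Q(r, Z) = (1*Z)*Z = Z*Z = Z²)
((6 - 4*6) + Q(j(-3), 8))² = ((6 - 4*6) + 8²)² = ((6 - 24) + 64)² = (-18 + 64)² = 46² = 2116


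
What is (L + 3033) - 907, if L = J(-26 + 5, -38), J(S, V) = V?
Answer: 2088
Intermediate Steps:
L = -38
(L + 3033) - 907 = (-38 + 3033) - 907 = 2995 - 907 = 2088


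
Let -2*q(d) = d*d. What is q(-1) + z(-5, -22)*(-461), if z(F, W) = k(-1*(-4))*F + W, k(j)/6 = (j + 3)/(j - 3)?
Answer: 213903/2 ≈ 1.0695e+5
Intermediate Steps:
k(j) = 6*(3 + j)/(-3 + j) (k(j) = 6*((j + 3)/(j - 3)) = 6*((3 + j)/(-3 + j)) = 6*(3 + j)/(-3 + j))
q(d) = -d²/2 (q(d) = -d*d/2 = -d²/2)
z(F, W) = W + 42*F (z(F, W) = (6*(3 - 1*(-4))/(-3 - 1*(-4)))*F + W = (6*(3 + 4)/(-3 + 4))*F + W = (6*7/1)*F + W = (6*1*7)*F + W = 42*F + W = W + 42*F)
q(-1) + z(-5, -22)*(-461) = -½*(-1)² + (-22 + 42*(-5))*(-461) = -½*1 + (-22 - 210)*(-461) = -½ - 232*(-461) = -½ + 106952 = 213903/2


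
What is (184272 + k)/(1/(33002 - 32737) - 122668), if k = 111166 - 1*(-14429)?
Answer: -27371585/10835673 ≈ -2.5261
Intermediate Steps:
k = 125595 (k = 111166 + 14429 = 125595)
(184272 + k)/(1/(33002 - 32737) - 122668) = (184272 + 125595)/(1/(33002 - 32737) - 122668) = 309867/(1/265 - 122668) = 309867/(-32507019/265) = 309867*(-265/32507019) = -27371585/10835673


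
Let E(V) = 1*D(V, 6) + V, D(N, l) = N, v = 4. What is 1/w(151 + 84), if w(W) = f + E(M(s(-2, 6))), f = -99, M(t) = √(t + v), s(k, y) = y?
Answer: -99/9761 - 2*√10/9761 ≈ -0.010790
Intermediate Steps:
M(t) = √(4 + t) (M(t) = √(t + 4) = √(4 + t))
E(V) = 2*V (E(V) = 1*V + V = V + V = 2*V)
w(W) = -99 + 2*√10 (w(W) = -99 + 2*√(4 + 6) = -99 + 2*√10)
1/w(151 + 84) = 1/(-99 + 2*√10)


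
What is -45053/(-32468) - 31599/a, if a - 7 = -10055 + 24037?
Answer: -131903305/151398284 ≈ -0.87123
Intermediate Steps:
a = 13989 (a = 7 + (-10055 + 24037) = 7 + 13982 = 13989)
-45053/(-32468) - 31599/a = -45053/(-32468) - 31599/13989 = -45053*(-1/32468) - 31599*1/13989 = 45053/32468 - 10533/4663 = -131903305/151398284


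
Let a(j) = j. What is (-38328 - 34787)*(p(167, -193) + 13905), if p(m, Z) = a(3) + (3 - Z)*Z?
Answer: 1748910800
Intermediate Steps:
p(m, Z) = 3 + Z*(3 - Z) (p(m, Z) = 3 + (3 - Z)*Z = 3 + Z*(3 - Z))
(-38328 - 34787)*(p(167, -193) + 13905) = (-38328 - 34787)*((3 - 1*(-193)**2 + 3*(-193)) + 13905) = -73115*((3 - 1*37249 - 579) + 13905) = -73115*((3 - 37249 - 579) + 13905) = -73115*(-37825 + 13905) = -73115*(-23920) = 1748910800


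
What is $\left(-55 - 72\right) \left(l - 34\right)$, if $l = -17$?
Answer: $6477$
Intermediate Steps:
$\left(-55 - 72\right) \left(l - 34\right) = \left(-55 - 72\right) \left(-17 - 34\right) = \left(-127\right) \left(-51\right) = 6477$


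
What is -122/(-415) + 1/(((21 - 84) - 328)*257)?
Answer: 12258999/41702105 ≈ 0.29397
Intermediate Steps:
-122/(-415) + 1/(((21 - 84) - 328)*257) = -122*(-1/415) + (1/257)/(-63 - 328) = 122/415 + (1/257)/(-391) = 122/415 - 1/391*1/257 = 122/415 - 1/100487 = 12258999/41702105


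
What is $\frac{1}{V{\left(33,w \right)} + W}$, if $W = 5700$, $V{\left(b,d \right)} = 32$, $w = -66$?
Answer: $\frac{1}{5732} \approx 0.00017446$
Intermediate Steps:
$\frac{1}{V{\left(33,w \right)} + W} = \frac{1}{32 + 5700} = \frac{1}{5732}$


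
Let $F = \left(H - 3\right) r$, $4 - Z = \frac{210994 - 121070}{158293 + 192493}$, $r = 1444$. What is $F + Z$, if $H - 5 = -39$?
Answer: $- \frac{9370240594}{175393} \approx -53424.0$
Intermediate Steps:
$H = -34$ ($H = 5 - 39 = -34$)
$Z = \frac{656610}{175393}$ ($Z = 4 - \frac{210994 - 121070}{158293 + 192493} = 4 - \frac{89924}{350786} = 4 - 89924 \cdot \frac{1}{350786} = 4 - \frac{44962}{175393} = \frac{656610}{175393} \approx 3.7436$)
$F = -53428$ ($F = \left(-34 - 3\right) 1444 = \left(-37\right) 1444 = -53428$)
$F + Z = -53428 + \frac{656610}{175393} = - \frac{9370240594}{175393}$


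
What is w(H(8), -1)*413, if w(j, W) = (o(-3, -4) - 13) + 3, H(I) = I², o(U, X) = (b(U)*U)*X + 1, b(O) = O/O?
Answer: 1239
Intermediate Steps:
b(O) = 1
o(U, X) = 1 + U*X (o(U, X) = (1*U)*X + 1 = U*X + 1 = 1 + U*X)
w(j, W) = 3 (w(j, W) = ((1 - 3*(-4)) - 13) + 3 = ((1 + 12) - 13) + 3 = (13 - 13) + 3 = 0 + 3 = 3)
w(H(8), -1)*413 = 3*413 = 1239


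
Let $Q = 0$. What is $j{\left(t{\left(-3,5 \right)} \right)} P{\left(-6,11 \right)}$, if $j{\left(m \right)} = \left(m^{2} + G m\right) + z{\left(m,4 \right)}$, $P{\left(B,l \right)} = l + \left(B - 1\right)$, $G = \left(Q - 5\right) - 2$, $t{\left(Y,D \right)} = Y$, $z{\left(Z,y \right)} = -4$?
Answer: $104$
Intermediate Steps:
$G = -7$ ($G = \left(0 - 5\right) - 2 = -5 - 2 = -7$)
$P{\left(B,l \right)} = -1 + B + l$ ($P{\left(B,l \right)} = l + \left(-1 + B\right) = -1 + B + l$)
$j{\left(m \right)} = -4 + m^{2} - 7 m$ ($j{\left(m \right)} = \left(m^{2} - 7 m\right) - 4 = -4 + m^{2} - 7 m$)
$j{\left(t{\left(-3,5 \right)} \right)} P{\left(-6,11 \right)} = \left(-4 + \left(-3\right)^{2} - -21\right) \left(-1 - 6 + 11\right) = \left(-4 + 9 + 21\right) 4 = 26 \cdot 4 = 104$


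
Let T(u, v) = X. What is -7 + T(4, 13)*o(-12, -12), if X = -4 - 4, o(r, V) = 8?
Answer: -71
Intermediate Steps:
X = -8
T(u, v) = -8
-7 + T(4, 13)*o(-12, -12) = -7 - 8*8 = -7 - 64 = -71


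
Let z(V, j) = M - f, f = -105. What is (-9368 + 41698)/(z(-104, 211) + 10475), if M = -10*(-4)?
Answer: 3233/1062 ≈ 3.0443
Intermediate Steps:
M = 40
z(V, j) = 145 (z(V, j) = 40 - 1*(-105) = 40 + 105 = 145)
(-9368 + 41698)/(z(-104, 211) + 10475) = (-9368 + 41698)/(145 + 10475) = 32330/10620 = 32330*(1/10620) = 3233/1062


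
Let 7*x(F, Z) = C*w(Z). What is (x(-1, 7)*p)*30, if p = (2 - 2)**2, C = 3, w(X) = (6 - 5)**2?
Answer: 0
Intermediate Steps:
w(X) = 1 (w(X) = 1**2 = 1)
x(F, Z) = 3/7 (x(F, Z) = (3*1)/7 = (1/7)*3 = 3/7)
p = 0 (p = 0**2 = 0)
(x(-1, 7)*p)*30 = ((3/7)*0)*30 = 0*30 = 0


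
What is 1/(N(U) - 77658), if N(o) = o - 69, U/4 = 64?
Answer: -1/77471 ≈ -1.2908e-5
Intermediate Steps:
U = 256 (U = 4*64 = 256)
N(o) = -69 + o
1/(N(U) - 77658) = 1/((-69 + 256) - 77658) = 1/(187 - 77658) = 1/(-77471) = -1/77471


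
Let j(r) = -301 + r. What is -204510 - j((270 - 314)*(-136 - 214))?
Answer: -219609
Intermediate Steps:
-204510 - j((270 - 314)*(-136 - 214)) = -204510 - (-301 + (270 - 314)*(-136 - 214)) = -204510 - (-301 - 44*(-350)) = -204510 - (-301 + 15400) = -204510 - 1*15099 = -204510 - 15099 = -219609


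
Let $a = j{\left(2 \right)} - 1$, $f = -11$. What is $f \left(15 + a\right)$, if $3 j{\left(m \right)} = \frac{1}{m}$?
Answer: $- \frac{935}{6} \approx -155.83$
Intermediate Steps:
$j{\left(m \right)} = \frac{1}{3 m}$
$a = - \frac{5}{6}$ ($a = \frac{1}{3 \cdot 2} - 1 = \frac{1}{3} \cdot \frac{1}{2} - 1 = \frac{1}{6} - 1 = - \frac{5}{6} \approx -0.83333$)
$f \left(15 + a\right) = - 11 \left(15 - \frac{5}{6}\right) = \left(-11\right) \frac{85}{6} = - \frac{935}{6}$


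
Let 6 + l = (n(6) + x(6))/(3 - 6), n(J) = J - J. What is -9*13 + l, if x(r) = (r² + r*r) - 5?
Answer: -436/3 ≈ -145.33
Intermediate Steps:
n(J) = 0
x(r) = -5 + 2*r² (x(r) = (r² + r²) - 5 = 2*r² - 5 = -5 + 2*r²)
l = -85/3 (l = -6 + (0 + (-5 + 2*6²))/(3 - 6) = -6 + (0 + (-5 + 2*36))/(-3) = -6 + (0 + (-5 + 72))*(-⅓) = -6 + (0 + 67)*(-⅓) = -6 + 67*(-⅓) = -6 - 67/3 = -85/3 ≈ -28.333)
-9*13 + l = -9*13 - 85/3 = -117 - 85/3 = -436/3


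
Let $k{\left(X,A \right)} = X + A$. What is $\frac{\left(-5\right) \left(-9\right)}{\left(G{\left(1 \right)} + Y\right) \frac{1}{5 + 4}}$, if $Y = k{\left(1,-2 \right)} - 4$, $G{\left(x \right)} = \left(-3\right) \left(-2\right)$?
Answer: $405$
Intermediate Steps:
$k{\left(X,A \right)} = A + X$
$G{\left(x \right)} = 6$
$Y = -5$ ($Y = \left(-2 + 1\right) - 4 = -1 - 4 = -5$)
$\frac{\left(-5\right) \left(-9\right)}{\left(G{\left(1 \right)} + Y\right) \frac{1}{5 + 4}} = \frac{\left(-5\right) \left(-9\right)}{\left(6 - 5\right) \frac{1}{5 + 4}} = \frac{45}{1 \cdot \frac{1}{9}} = 45 \frac{1}{\frac{1}{9}} = 45 \cdot 9 = 405$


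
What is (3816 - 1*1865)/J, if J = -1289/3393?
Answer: -6619743/1289 ≈ -5135.6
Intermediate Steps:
J = -1289/3393 (J = -1289*1/3393 = -1289/3393 ≈ -0.37990)
(3816 - 1*1865)/J = (3816 - 1*1865)/(-1289/3393) = (3816 - 1865)*(-3393/1289) = 1951*(-3393/1289) = -6619743/1289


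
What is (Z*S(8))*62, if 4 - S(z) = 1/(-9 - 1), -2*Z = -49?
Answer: 62279/10 ≈ 6227.9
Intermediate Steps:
Z = 49/2 (Z = -½*(-49) = 49/2 ≈ 24.500)
S(z) = 41/10 (S(z) = 4 - 1/(-9 - 1) = 4 - 1/(-10) = 4 - 1*(-⅒) = 4 + ⅒ = 41/10)
(Z*S(8))*62 = ((49/2)*(41/10))*62 = (2009/20)*62 = 62279/10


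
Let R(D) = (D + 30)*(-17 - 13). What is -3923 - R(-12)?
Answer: -3383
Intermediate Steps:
R(D) = -900 - 30*D (R(D) = (30 + D)*(-30) = -900 - 30*D)
-3923 - R(-12) = -3923 - (-900 - 30*(-12)) = -3923 - (-900 + 360) = -3923 - 1*(-540) = -3923 + 540 = -3383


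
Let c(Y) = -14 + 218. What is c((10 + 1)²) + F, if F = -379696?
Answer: -379492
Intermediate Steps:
c(Y) = 204
c((10 + 1)²) + F = 204 - 379696 = -379492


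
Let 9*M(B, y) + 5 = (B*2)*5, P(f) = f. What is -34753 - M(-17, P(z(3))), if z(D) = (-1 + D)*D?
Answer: -312602/9 ≈ -34734.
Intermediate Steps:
z(D) = D*(-1 + D)
M(B, y) = -5/9 + 10*B/9 (M(B, y) = -5/9 + ((B*2)*5)/9 = -5/9 + ((2*B)*5)/9 = -5/9 + (10*B)/9 = -5/9 + 10*B/9)
-34753 - M(-17, P(z(3))) = -34753 - (-5/9 + (10/9)*(-17)) = -34753 - (-5/9 - 170/9) = -34753 - 1*(-175/9) = -34753 + 175/9 = -312602/9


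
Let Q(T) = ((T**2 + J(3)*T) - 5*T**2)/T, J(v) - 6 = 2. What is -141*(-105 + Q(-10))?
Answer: 8037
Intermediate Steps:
J(v) = 8 (J(v) = 6 + 2 = 8)
Q(T) = (-4*T**2 + 8*T)/T (Q(T) = ((T**2 + 8*T) - 5*T**2)/T = (-4*T**2 + 8*T)/T)
-141*(-105 + Q(-10)) = -141*(-105 + (8 - 4*(-10))) = -141*(-105 + (8 + 40)) = -141*(-105 + 48) = -141*(-57) = 8037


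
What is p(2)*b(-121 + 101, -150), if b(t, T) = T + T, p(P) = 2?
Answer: -600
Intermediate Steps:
b(t, T) = 2*T
p(2)*b(-121 + 101, -150) = 2*(2*(-150)) = 2*(-300) = -600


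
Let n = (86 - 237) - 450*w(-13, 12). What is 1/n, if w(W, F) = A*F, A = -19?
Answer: 1/102449 ≈ 9.7610e-6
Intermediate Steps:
w(W, F) = -19*F
n = 102449 (n = (86 - 237) - (-8550)*12 = -151 - 450*(-228) = -151 + 102600 = 102449)
1/n = 1/102449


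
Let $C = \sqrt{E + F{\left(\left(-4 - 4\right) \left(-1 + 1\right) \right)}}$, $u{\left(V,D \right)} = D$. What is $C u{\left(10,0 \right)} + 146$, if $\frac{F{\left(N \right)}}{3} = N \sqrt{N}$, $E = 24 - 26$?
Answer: $146$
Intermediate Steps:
$E = -2$
$F{\left(N \right)} = 3 N^{\frac{3}{2}}$ ($F{\left(N \right)} = 3 N \sqrt{N} = 3 N^{\frac{3}{2}}$)
$C = i \sqrt{2}$ ($C = \sqrt{-2 + 3 \left(\left(-4 - 4\right) \left(-1 + 1\right)\right)^{\frac{3}{2}}} = \sqrt{-2 + 3 \left(\left(-8\right) 0\right)^{\frac{3}{2}}} = \sqrt{-2 + 3 \cdot 0^{\frac{3}{2}}} = \sqrt{-2 + 3 \cdot 0} = \sqrt{-2 + 0} = \sqrt{-2} = i \sqrt{2} \approx 1.4142 i$)
$C u{\left(10,0 \right)} + 146 = i \sqrt{2} \cdot 0 + 146 = 0 + 146 = 146$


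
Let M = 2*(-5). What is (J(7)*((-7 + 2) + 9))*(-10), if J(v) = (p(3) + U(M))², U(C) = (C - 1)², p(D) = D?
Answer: -615040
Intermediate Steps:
M = -10
U(C) = (-1 + C)²
J(v) = 15376 (J(v) = (3 + (-1 - 10)²)² = (3 + (-11)²)² = (3 + 121)² = 124² = 15376)
(J(7)*((-7 + 2) + 9))*(-10) = (15376*((-7 + 2) + 9))*(-10) = (15376*(-5 + 9))*(-10) = (15376*4)*(-10) = 61504*(-10) = -615040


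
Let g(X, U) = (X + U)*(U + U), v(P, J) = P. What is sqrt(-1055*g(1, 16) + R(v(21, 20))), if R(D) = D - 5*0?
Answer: I*sqrt(573899) ≈ 757.56*I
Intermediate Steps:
R(D) = D (R(D) = D + 0 = D)
g(X, U) = 2*U*(U + X) (g(X, U) = (U + X)*(2*U) = 2*U*(U + X))
sqrt(-1055*g(1, 16) + R(v(21, 20))) = sqrt(-2110*16*(16 + 1) + 21) = sqrt(-2110*16*17 + 21) = sqrt(-1055*544 + 21) = sqrt(-573920 + 21) = sqrt(-573899) = I*sqrt(573899)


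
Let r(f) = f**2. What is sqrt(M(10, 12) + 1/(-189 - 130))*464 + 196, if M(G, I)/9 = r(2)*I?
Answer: 196 + 16*sqrt(43960433)/11 ≈ 9840.0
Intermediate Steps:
M(G, I) = 36*I (M(G, I) = 9*(2**2*I) = 9*(4*I) = 36*I)
sqrt(M(10, 12) + 1/(-189 - 130))*464 + 196 = sqrt(36*12 + 1/(-189 - 130))*464 + 196 = sqrt(432 + 1/(-319))*464 + 196 = sqrt(432 - 1/319)*464 + 196 = sqrt(137807/319)*464 + 196 = (sqrt(43960433)/319)*464 + 196 = 16*sqrt(43960433)/11 + 196 = 196 + 16*sqrt(43960433)/11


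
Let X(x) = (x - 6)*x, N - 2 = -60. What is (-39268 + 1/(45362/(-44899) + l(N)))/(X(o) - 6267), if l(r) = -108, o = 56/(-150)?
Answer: 1081099488211875/172473173228914 ≈ 6.2682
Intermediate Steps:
N = -58 (N = 2 - 60 = -58)
o = -28/75 (o = 56*(-1/150) = -28/75 ≈ -0.37333)
X(x) = x*(-6 + x) (X(x) = (-6 + x)*x = x*(-6 + x))
(-39268 + 1/(45362/(-44899) + l(N)))/(X(o) - 6267) = (-39268 + 1/(45362/(-44899) - 108))/(-28*(-6 - 28/75)/75 - 6267) = (-39268 + 1/(45362*(-1/44899) - 108))/(-28/75*(-478/75) - 6267) = (-39268 + 1/(-45362/44899 - 108))/(13384/5625 - 6267) = (-39268 + 1/(-4894454/44899))/(-35238491/5625) = (-39268 - 44899/4894454)*(-5625/35238491) = -192195464571/4894454*(-5625/35238491) = 1081099488211875/172473173228914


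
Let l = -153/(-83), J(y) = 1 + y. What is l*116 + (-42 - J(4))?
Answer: 13847/83 ≈ 166.83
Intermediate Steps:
l = 153/83 (l = -153*(-1/83) = 153/83 ≈ 1.8434)
l*116 + (-42 - J(4)) = (153/83)*116 + (-42 - (1 + 4)) = 17748/83 + (-42 - 1*5) = 17748/83 + (-42 - 5) = 17748/83 - 47 = 13847/83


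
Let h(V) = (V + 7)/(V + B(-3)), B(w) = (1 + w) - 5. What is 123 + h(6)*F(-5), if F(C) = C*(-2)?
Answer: -7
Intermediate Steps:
F(C) = -2*C
B(w) = -4 + w
h(V) = (7 + V)/(-7 + V) (h(V) = (V + 7)/(V + (-4 - 3)) = (7 + V)/(V - 7) = (7 + V)/(-7 + V))
123 + h(6)*F(-5) = 123 + ((7 + 6)/(-7 + 6))*(-2*(-5)) = 123 + (13/(-1))*10 = 123 - 1*13*10 = 123 - 13*10 = 123 - 130 = -7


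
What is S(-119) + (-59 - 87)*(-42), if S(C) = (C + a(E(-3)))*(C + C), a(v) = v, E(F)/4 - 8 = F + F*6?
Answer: 46830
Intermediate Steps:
E(F) = 32 + 28*F (E(F) = 32 + 4*(F + F*6) = 32 + 4*(F + 6*F) = 32 + 4*(7*F) = 32 + 28*F)
S(C) = 2*C*(-52 + C) (S(C) = (C + (32 + 28*(-3)))*(C + C) = (C + (32 - 84))*(2*C) = (C - 52)*(2*C) = (-52 + C)*(2*C) = 2*C*(-52 + C))
S(-119) + (-59 - 87)*(-42) = 2*(-119)*(-52 - 119) + (-59 - 87)*(-42) = 2*(-119)*(-171) - 146*(-42) = 40698 + 6132 = 46830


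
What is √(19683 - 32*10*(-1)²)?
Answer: 17*√67 ≈ 139.15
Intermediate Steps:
√(19683 - 32*10*(-1)²) = √(19683 - 320*1) = √(19683 - 320) = √19363 = 17*√67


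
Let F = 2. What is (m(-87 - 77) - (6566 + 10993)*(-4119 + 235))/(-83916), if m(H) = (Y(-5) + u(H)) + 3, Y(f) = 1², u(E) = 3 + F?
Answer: -841965/1036 ≈ -812.71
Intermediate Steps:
u(E) = 5 (u(E) = 3 + 2 = 5)
Y(f) = 1
m(H) = 9 (m(H) = (1 + 5) + 3 = 6 + 3 = 9)
(m(-87 - 77) - (6566 + 10993)*(-4119 + 235))/(-83916) = (9 - (6566 + 10993)*(-4119 + 235))/(-83916) = (9 - 17559*(-3884))*(-1/83916) = (9 - 1*(-68199156))*(-1/83916) = (9 + 68199156)*(-1/83916) = 68199165*(-1/83916) = -841965/1036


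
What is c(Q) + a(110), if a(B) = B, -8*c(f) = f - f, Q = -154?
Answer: 110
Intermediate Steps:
c(f) = 0 (c(f) = -(f - f)/8 = -⅛*0 = 0)
c(Q) + a(110) = 0 + 110 = 110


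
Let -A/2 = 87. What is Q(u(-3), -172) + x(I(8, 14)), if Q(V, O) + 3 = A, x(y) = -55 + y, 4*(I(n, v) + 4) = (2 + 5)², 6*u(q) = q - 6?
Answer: -895/4 ≈ -223.75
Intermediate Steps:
u(q) = -1 + q/6 (u(q) = (q - 6)/6 = (-6 + q)/6 = -1 + q/6)
A = -174 (A = -2*87 = -174)
I(n, v) = 33/4 (I(n, v) = -4 + (2 + 5)²/4 = -4 + (¼)*7² = -4 + (¼)*49 = -4 + 49/4 = 33/4)
Q(V, O) = -177 (Q(V, O) = -3 - 174 = -177)
Q(u(-3), -172) + x(I(8, 14)) = -177 + (-55 + 33/4) = -177 - 187/4 = -895/4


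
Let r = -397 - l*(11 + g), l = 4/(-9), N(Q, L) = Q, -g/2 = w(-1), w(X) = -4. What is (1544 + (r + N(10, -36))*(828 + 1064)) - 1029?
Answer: -6441409/9 ≈ -7.1571e+5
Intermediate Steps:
g = 8 (g = -2*(-4) = 8)
l = -4/9 (l = 4*(-⅑) = -4/9 ≈ -0.44444)
r = -3497/9 (r = -397 - (-4)*(11 + 8)/9 = -397 - (-4)*19/9 = -397 - 1*(-76/9) = -397 + 76/9 = -3497/9 ≈ -388.56)
(1544 + (r + N(10, -36))*(828 + 1064)) - 1029 = (1544 + (-3497/9 + 10)*(828 + 1064)) - 1029 = (1544 - 3407/9*1892) - 1029 = (1544 - 6446044/9) - 1029 = -6432148/9 - 1029 = -6441409/9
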